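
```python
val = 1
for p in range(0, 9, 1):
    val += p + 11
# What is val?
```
Trace:
  val=1
  val=12, p=0
  val=24, p=1
  val=37, p=2
  val=51, p=3
  val=66, p=4
  val=82, p=5
  val=99, p=6
  val=117, p=7
  val=136, p=8

Final answer: 136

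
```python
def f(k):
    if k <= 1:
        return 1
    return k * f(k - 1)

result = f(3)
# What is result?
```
Call trace:
f(k=3)
  f(k=2)
    f(k=1)
    -> return 1
  -> return 2
-> return 6

Final answer: 6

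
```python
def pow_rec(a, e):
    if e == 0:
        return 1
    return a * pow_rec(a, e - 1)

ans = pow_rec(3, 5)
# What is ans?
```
Call trace:
pow_rec(a=3, e=5)
  pow_rec(a=3, e=4)
    pow_rec(a=3, e=3)
      pow_rec(a=3, e=2)
        pow_rec(a=3, e=1)
          pow_rec(a=3, e=0)
          -> return 1
        -> return 3
      -> return 9
    -> return 27
  -> return 81
-> return 243

Final answer: 243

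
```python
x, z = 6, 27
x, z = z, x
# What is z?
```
Trace:
  x=6, z=27
  x=27, z=6

Final answer: 6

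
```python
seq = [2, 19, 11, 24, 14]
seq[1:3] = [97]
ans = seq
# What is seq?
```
Trace:
  seq=[2, 19, 11, 24, 14]
  seq=[2, 97, 24, 14]
  seq=[2, 97, 24, 14], ans=[2, 97, 24, 14]

Final answer: [2, 97, 24, 14]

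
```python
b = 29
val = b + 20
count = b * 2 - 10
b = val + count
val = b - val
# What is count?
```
Trace:
  b=29
  b=29, val=49
  b=29, val=49, count=48
  b=97, val=49, count=48
  b=97, val=48, count=48

Final answer: 48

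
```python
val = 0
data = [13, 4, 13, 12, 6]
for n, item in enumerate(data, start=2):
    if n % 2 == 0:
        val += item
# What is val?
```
Trace:
  val=0
  val=13, n=2, item=13
  val=13, n=3, item=4
  val=26, n=4, item=13
  val=26, n=5, item=12
  val=32, n=6, item=6

Final answer: 32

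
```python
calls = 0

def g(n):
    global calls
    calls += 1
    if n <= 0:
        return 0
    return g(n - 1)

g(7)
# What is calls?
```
Call trace:
g(n=7)
  g(n=6)
    g(n=5)
      g(n=4)
        g(n=3)
          g(n=2)
            g(n=1)
              g(n=0)
              -> return 0
            -> return 0
          -> return 0
        -> return 0
      -> return 0
    -> return 0
  -> return 0
-> return 0

calls is incremented once per call. g is entered once for each n = 7, 6, 5, 4, 3, 2, 1, 0 (the n <= 0 call returns without recursing), i.e. 7 + 1 calls.
calls = 8

Final answer: 8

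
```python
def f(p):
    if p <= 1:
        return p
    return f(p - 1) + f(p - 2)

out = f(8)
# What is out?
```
Call trace (a repeated sub-call is expanded the first time; later identical calls just restate its return value):
f(p=8)
  f(p=7)
    f(p=6)
      f(p=5)
        f(p=4)
          f(p=3)
            f(p=2)
              f(p=1)
              -> return 1
              f(p=0)
              -> return 0
            -> return 1
            f(p=1)
            -> return 1
          -> return 2
          f(p=2) -> return 1  (same call as traced above)
        -> return 3
        f(p=3) -> return 2  (same call as traced above)
      -> return 5
      f(p=4) -> return 3  (same call as traced above)
    -> return 8
    f(p=5) -> return 5  (same call as traced above)
  -> return 13
  f(p=6) -> return 8  (same call as traced above)
-> return 21

Final answer: 21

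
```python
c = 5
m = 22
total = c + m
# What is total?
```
Trace:
  c=5
  c=5, m=22
  c=5, m=22, total=27

Final answer: 27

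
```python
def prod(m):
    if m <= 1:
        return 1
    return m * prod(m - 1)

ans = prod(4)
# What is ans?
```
Call trace:
prod(m=4)
  prod(m=3)
    prod(m=2)
      prod(m=1)
      -> return 1
    -> return 2
  -> return 6
-> return 24

Final answer: 24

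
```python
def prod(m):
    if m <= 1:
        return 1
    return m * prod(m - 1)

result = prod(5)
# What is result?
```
Call trace:
prod(m=5)
  prod(m=4)
    prod(m=3)
      prod(m=2)
        prod(m=1)
        -> return 1
      -> return 2
    -> return 6
  -> return 24
-> return 120

Final answer: 120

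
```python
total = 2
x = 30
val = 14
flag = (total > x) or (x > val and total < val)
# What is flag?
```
Trace:
  total=2
  total=2, x=30
  total=2, x=30, val=14
  total=2, x=30, val=14, flag=True

Final answer: True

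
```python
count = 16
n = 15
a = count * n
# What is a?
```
Trace:
  count=16
  count=16, n=15
  count=16, n=15, a=240

Final answer: 240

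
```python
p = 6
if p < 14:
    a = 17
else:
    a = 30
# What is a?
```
Trace:
  p=6
  p=6, a=17

Final answer: 17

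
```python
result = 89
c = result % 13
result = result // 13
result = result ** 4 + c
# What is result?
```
Trace:
  result=89
  result=89, c=11
  result=6, c=11
  result=1307, c=11

Final answer: 1307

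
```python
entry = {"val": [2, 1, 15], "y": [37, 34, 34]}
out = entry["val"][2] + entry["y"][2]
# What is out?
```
Trace:
  entry={'val': [2, 1, 15], 'y': [37, 34, 34]}
  entry={'val': [2, 1, 15], 'y': [37, 34, 34]}, out=49

Final answer: 49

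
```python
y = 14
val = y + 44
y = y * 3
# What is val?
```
Trace:
  y=14
  y=14, val=58
  y=42, val=58

Final answer: 58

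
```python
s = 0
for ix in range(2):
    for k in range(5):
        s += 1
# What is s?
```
Trace:
  s=0
  s=1, ix=0, k=0
  s=2, ix=0, k=1
  s=3, ix=0, k=2
  s=4, ix=0, k=3
  s=5, ix=0, k=4
  s=6, ix=1, k=0
  s=7, ix=1, k=1
  s=8, ix=1, k=2
  s=9, ix=1, k=3
  s=10, ix=1, k=4

Final answer: 10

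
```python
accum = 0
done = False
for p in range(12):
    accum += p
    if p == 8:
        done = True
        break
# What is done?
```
Trace:
  accum=0
  accum=0, done=False
  accum=0, done=False, p=0
  accum=1, done=False, p=1
  accum=3, done=False, p=2
  accum=6, done=False, p=3
  accum=10, done=False, p=4
  accum=15, done=False, p=5
  accum=21, done=False, p=6
  accum=28, done=False, p=7
  accum=36, done=True, p=8

Final answer: True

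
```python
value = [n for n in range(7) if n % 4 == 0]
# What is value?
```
Trace:
  n=0
  n=1
  n=2
  n=3
  n=4
  n=5
  n=6
  value=[0, 4]

Final answer: [0, 4]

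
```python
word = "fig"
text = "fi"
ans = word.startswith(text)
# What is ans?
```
Trace:
  word='fig'
  word='fig', text='fi'
  word='fig', text='fi', ans=True

Final answer: True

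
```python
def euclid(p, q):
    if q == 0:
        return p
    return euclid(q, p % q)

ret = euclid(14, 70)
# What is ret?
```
Call trace:
euclid(p=14, q=70)
  euclid(p=70, q=14)
    euclid(p=14, q=0)
    -> return 14
  -> return 14
-> return 14

Final answer: 14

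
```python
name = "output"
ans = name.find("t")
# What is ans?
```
Trace:
  name='output'
  name='output', ans=2

Final answer: 2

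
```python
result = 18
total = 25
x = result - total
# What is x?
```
Trace:
  result=18
  result=18, total=25
  result=18, total=25, x=-7

Final answer: -7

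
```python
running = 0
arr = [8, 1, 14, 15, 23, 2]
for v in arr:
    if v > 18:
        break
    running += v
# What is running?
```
Trace:
  running=0
  running=8, v=8
  running=9, v=1
  running=23, v=14
  running=38, v=15
  running=38, v=23

Final answer: 38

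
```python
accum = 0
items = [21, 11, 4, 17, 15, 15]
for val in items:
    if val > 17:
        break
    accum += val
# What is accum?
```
Trace:
  accum=0
  accum=0, val=21

Final answer: 0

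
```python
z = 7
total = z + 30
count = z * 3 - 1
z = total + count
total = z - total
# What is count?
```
Trace:
  z=7
  z=7, total=37
  z=7, total=37, count=20
  z=57, total=37, count=20
  z=57, total=20, count=20

Final answer: 20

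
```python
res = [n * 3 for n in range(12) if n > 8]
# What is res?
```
Trace:
  n=0
  n=1
  n=2
  n=3
  n=4
  n=5
  n=6
  n=7
  n=8
  n=9
  n=10
  n=11
  res=[27, 30, 33]

Final answer: [27, 30, 33]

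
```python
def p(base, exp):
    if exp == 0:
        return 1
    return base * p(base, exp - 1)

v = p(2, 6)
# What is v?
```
Call trace:
p(base=2, exp=6)
  p(base=2, exp=5)
    p(base=2, exp=4)
      p(base=2, exp=3)
        p(base=2, exp=2)
          p(base=2, exp=1)
            p(base=2, exp=0)
            -> return 1
          -> return 2
        -> return 4
      -> return 8
    -> return 16
  -> return 32
-> return 64

Final answer: 64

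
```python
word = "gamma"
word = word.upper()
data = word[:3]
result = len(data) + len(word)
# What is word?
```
Trace:
  word='gamma'
  word='GAMMA'
  word='GAMMA', data='GAM'
  word='GAMMA', data='GAM', result=8

Final answer: 'GAMMA'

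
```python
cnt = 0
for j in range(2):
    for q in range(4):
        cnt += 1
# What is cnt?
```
Trace:
  cnt=0
  cnt=1, j=0, q=0
  cnt=2, j=0, q=1
  cnt=3, j=0, q=2
  cnt=4, j=0, q=3
  cnt=5, j=1, q=0
  cnt=6, j=1, q=1
  cnt=7, j=1, q=2
  cnt=8, j=1, q=3

Final answer: 8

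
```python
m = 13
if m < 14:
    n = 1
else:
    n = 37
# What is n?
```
Trace:
  m=13
  m=13, n=1

Final answer: 1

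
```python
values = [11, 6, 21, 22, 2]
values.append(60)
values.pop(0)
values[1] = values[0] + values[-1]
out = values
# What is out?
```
Trace:
  values=[11, 6, 21, 22, 2]
  values=[11, 6, 21, 22, 2, 60]
  values=[6, 21, 22, 2, 60]
  values=[6, 66, 22, 2, 60]
  values=[6, 66, 22, 2, 60], out=[6, 66, 22, 2, 60]

Final answer: [6, 66, 22, 2, 60]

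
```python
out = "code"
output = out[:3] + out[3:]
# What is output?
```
Trace:
  out='code'
  out='code', output='code'

Final answer: 'code'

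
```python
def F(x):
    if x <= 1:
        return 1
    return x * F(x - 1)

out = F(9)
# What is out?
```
Call trace:
F(x=9)
  F(x=8)
    F(x=7)
      F(x=6)
        F(x=5)
          F(x=4)
            F(x=3)
              F(x=2)
                F(x=1)
                -> return 1
              -> return 2
            -> return 6
          -> return 24
        -> return 120
      -> return 720
    -> return 5040
  -> return 40320
-> return 362880

Final answer: 362880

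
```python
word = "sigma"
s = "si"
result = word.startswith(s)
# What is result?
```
Trace:
  word='sigma'
  word='sigma', s='si'
  word='sigma', s='si', result=True

Final answer: True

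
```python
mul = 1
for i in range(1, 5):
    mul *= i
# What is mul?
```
Trace:
  mul=1
  mul=1, i=1
  mul=2, i=2
  mul=6, i=3
  mul=24, i=4

Final answer: 24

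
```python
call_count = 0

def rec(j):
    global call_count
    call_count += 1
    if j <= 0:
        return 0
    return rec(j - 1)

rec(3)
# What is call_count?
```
Call trace:
rec(j=3)
  rec(j=2)
    rec(j=1)
      rec(j=0)
      -> return 0
    -> return 0
  -> return 0
-> return 0

call_count is incremented once per call. rec is entered once for each j = 3, 2, 1, 0 (the j <= 0 call returns without recursing), i.e. 3 + 1 calls.
call_count = 4

Final answer: 4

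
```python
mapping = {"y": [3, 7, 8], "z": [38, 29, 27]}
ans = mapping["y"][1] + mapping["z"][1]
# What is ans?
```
Trace:
  mapping={'y': [3, 7, 8], 'z': [38, 29, 27]}
  mapping={'y': [3, 7, 8], 'z': [38, 29, 27]}, ans=36

Final answer: 36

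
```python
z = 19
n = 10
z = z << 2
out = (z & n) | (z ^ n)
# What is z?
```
Trace:
  z=19
  z=19, n=10
  z=76, n=10
  z=76, n=10, out=78

Final answer: 76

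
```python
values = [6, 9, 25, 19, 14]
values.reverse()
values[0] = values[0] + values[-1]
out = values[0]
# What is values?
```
Trace:
  values=[6, 9, 25, 19, 14]
  values=[14, 19, 25, 9, 6]
  values=[20, 19, 25, 9, 6]
  values=[20, 19, 25, 9, 6], out=20

Final answer: [20, 19, 25, 9, 6]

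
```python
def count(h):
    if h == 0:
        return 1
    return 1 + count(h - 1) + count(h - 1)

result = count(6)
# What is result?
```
Call trace (a repeated sub-call is expanded the first time; later identical calls just restate its return value):
count(h=6)
  count(h=5)
    count(h=4)
      count(h=3)
        count(h=2)
          count(h=1)
            count(h=0)
            -> return 1
            count(h=0)
            -> return 1
          -> return 3
          count(h=1) -> return 3  (same call as traced above)
        -> return 7
        count(h=2) -> return 7  (same call as traced above)
      -> return 15
      count(h=3) -> return 15  (same call as traced above)
    -> return 31
    count(h=4) -> return 31  (same call as traced above)
  -> return 63
  count(h=5) -> return 63  (same call as traced above)
-> return 127

Final answer: 127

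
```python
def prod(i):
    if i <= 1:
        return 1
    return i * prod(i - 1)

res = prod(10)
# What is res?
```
Call trace:
prod(i=10)
  prod(i=9)
    prod(i=8)
      prod(i=7)
        prod(i=6)
          prod(i=5)
            prod(i=4)
              prod(i=3)
                prod(i=2)
                  prod(i=1)
                  -> return 1
                -> return 2
              -> return 6
            -> return 24
          -> return 120
        -> return 720
      -> return 5040
    -> return 40320
  -> return 362880
-> return 3628800

Final answer: 3628800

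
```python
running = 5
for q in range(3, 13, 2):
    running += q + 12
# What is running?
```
Trace:
  running=5
  running=20, q=3
  running=37, q=5
  running=56, q=7
  running=77, q=9
  running=100, q=11

Final answer: 100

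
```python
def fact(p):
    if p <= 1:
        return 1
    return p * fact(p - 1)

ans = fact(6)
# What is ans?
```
Call trace:
fact(p=6)
  fact(p=5)
    fact(p=4)
      fact(p=3)
        fact(p=2)
          fact(p=1)
          -> return 1
        -> return 2
      -> return 6
    -> return 24
  -> return 120
-> return 720

Final answer: 720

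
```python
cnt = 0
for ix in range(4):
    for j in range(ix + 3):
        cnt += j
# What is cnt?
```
Trace:
  cnt=0
  cnt=0, ix=0, j=0
  cnt=1, ix=0, j=1
  cnt=3, ix=0, j=2
  cnt=3, ix=1, j=0
  cnt=4, ix=1, j=1
  cnt=6, ix=1, j=2
  cnt=9, ix=1, j=3
  cnt=9, ix=2, j=0
  cnt=10, ix=2, j=1
  cnt=12, ix=2, j=2
  cnt=15, ix=2, j=3
  cnt=19, ix=2, j=4
  cnt=19, ix=3, j=0
  cnt=20, ix=3, j=1
  cnt=22, ix=3, j=2
  cnt=25, ix=3, j=3
  cnt=29, ix=3, j=4
  cnt=34, ix=3, j=5

Final answer: 34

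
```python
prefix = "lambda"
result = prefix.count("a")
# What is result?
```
Trace:
  prefix='lambda'
  prefix='lambda', result=2

Final answer: 2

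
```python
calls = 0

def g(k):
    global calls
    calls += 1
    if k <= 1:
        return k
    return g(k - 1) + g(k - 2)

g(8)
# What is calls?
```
Call trace (a repeated sub-call is expanded the first time; later identical calls just restate its return value):
g(k=8)
  g(k=7)
    g(k=6)
      g(k=5)
        g(k=4)
          g(k=3)
            g(k=2)
              g(k=1)
              -> return 1
              g(k=0)
              -> return 0
            -> return 1
            g(k=1)
            -> return 1
          -> return 2
          g(k=2) -> return 1  (same call as traced above)
        -> return 3
        g(k=3) -> return 2  (same call as traced above)
      -> return 5
      g(k=4) -> return 3  (same call as traced above)
    -> return 8
    g(k=5) -> return 5  (same call as traced above)
  -> return 13
  g(k=6) -> return 8  (same call as traced above)
-> return 21

calls is incremented once per call, so count the calls in each subtree. Let C(k) = number of calls made by g(k).
C(0) = C(1) = 1 (base case, no recursion); C(k) = 1 + C(k - 1) + C(k - 2) otherwise.
C(2) = 1 + C(1) + C(0) = 1 + 1 + 1 = 3
C(3) = 1 + C(2) + C(1) = 1 + 3 + 1 = 5
C(4) = 1 + C(3) + C(2) = 1 + 5 + 3 = 9
C(5) = 1 + C(4) + C(3) = 1 + 9 + 5 = 15
C(6) = 1 + C(5) + C(4) = 1 + 15 + 9 = 25
C(7) = 1 + C(6) + C(5) = 1 + 25 + 15 = 41
C(8) = 1 + C(7) + C(6) = 1 + 41 + 25 = 67
calls = C(8) = 67

Final answer: 67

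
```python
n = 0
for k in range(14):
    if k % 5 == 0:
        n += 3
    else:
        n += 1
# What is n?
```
Trace:
  n=0
  n=3, k=0
  n=4, k=1
  n=5, k=2
  n=6, k=3
  n=7, k=4
  n=10, k=5
  n=11, k=6
  n=12, k=7
  n=13, k=8
  n=14, k=9
  n=17, k=10
  n=18, k=11
  n=19, k=12
  n=20, k=13

Final answer: 20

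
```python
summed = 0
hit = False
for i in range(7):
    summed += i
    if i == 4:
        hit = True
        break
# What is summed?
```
Trace:
  summed=0
  summed=0, hit=False
  summed=0, hit=False, i=0
  summed=1, hit=False, i=1
  summed=3, hit=False, i=2
  summed=6, hit=False, i=3
  summed=10, hit=True, i=4

Final answer: 10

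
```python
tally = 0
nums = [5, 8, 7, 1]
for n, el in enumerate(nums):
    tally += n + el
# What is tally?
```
Trace:
  tally=0
  tally=5, n=0, el=5
  tally=14, n=1, el=8
  tally=23, n=2, el=7
  tally=27, n=3, el=1

Final answer: 27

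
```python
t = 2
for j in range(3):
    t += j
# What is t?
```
Trace:
  t=2
  t=2, j=0
  t=3, j=1
  t=5, j=2

Final answer: 5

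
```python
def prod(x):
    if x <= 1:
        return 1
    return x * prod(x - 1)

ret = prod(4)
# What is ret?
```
Call trace:
prod(x=4)
  prod(x=3)
    prod(x=2)
      prod(x=1)
      -> return 1
    -> return 2
  -> return 6
-> return 24

Final answer: 24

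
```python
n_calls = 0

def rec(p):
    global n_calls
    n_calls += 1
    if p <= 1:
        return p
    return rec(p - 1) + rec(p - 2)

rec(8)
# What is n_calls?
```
Call trace (a repeated sub-call is expanded the first time; later identical calls just restate its return value):
rec(p=8)
  rec(p=7)
    rec(p=6)
      rec(p=5)
        rec(p=4)
          rec(p=3)
            rec(p=2)
              rec(p=1)
              -> return 1
              rec(p=0)
              -> return 0
            -> return 1
            rec(p=1)
            -> return 1
          -> return 2
          rec(p=2) -> return 1  (same call as traced above)
        -> return 3
        rec(p=3) -> return 2  (same call as traced above)
      -> return 5
      rec(p=4) -> return 3  (same call as traced above)
    -> return 8
    rec(p=5) -> return 5  (same call as traced above)
  -> return 13
  rec(p=6) -> return 8  (same call as traced above)
-> return 21

n_calls is incremented once per call, so count the calls in each subtree. Let C(p) = number of calls made by rec(p).
C(0) = C(1) = 1 (base case, no recursion); C(p) = 1 + C(p - 1) + C(p - 2) otherwise.
C(2) = 1 + C(1) + C(0) = 1 + 1 + 1 = 3
C(3) = 1 + C(2) + C(1) = 1 + 3 + 1 = 5
C(4) = 1 + C(3) + C(2) = 1 + 5 + 3 = 9
C(5) = 1 + C(4) + C(3) = 1 + 9 + 5 = 15
C(6) = 1 + C(5) + C(4) = 1 + 15 + 9 = 25
C(7) = 1 + C(6) + C(5) = 1 + 25 + 15 = 41
C(8) = 1 + C(7) + C(6) = 1 + 41 + 25 = 67
n_calls = C(8) = 67

Final answer: 67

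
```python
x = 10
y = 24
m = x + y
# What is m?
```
Trace:
  x=10
  x=10, y=24
  x=10, y=24, m=34

Final answer: 34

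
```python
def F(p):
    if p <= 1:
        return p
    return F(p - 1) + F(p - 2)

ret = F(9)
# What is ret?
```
Call trace (a repeated sub-call is expanded the first time; later identical calls just restate its return value):
F(p=9)
  F(p=8)
    F(p=7)
      F(p=6)
        F(p=5)
          F(p=4)
            F(p=3)
              F(p=2)
                F(p=1)
                -> return 1
                F(p=0)
                -> return 0
              -> return 1
              F(p=1)
              -> return 1
            -> return 2
            F(p=2) -> return 1  (same call as traced above)
          -> return 3
          F(p=3) -> return 2  (same call as traced above)
        -> return 5
        F(p=4) -> return 3  (same call as traced above)
      -> return 8
      F(p=5) -> return 5  (same call as traced above)
    -> return 13
    F(p=6) -> return 8  (same call as traced above)
  -> return 21
  F(p=7) -> return 13  (same call as traced above)
-> return 34

Final answer: 34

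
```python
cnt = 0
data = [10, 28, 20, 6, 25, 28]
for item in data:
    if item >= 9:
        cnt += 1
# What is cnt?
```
Trace:
  cnt=0
  cnt=1, item=10
  cnt=2, item=28
  cnt=3, item=20
  cnt=3, item=6
  cnt=4, item=25
  cnt=5, item=28

Final answer: 5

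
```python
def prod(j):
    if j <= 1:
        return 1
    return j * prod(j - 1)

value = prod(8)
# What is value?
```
Call trace:
prod(j=8)
  prod(j=7)
    prod(j=6)
      prod(j=5)
        prod(j=4)
          prod(j=3)
            prod(j=2)
              prod(j=1)
              -> return 1
            -> return 2
          -> return 6
        -> return 24
      -> return 120
    -> return 720
  -> return 5040
-> return 40320

Final answer: 40320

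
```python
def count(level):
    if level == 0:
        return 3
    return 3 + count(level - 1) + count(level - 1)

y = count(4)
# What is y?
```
Call trace (a repeated sub-call is expanded the first time; later identical calls just restate its return value):
count(level=4)
  count(level=3)
    count(level=2)
      count(level=1)
        count(level=0)
        -> return 3
        count(level=0)
        -> return 3
      -> return 9
      count(level=1) -> return 9  (same call as traced above)
    -> return 21
    count(level=2) -> return 21  (same call as traced above)
  -> return 45
  count(level=3) -> return 45  (same call as traced above)
-> return 93

Final answer: 93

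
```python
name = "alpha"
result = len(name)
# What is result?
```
Trace:
  name='alpha'
  name='alpha', result=5

Final answer: 5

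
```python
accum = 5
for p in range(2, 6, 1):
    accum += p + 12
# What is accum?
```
Trace:
  accum=5
  accum=19, p=2
  accum=34, p=3
  accum=50, p=4
  accum=67, p=5

Final answer: 67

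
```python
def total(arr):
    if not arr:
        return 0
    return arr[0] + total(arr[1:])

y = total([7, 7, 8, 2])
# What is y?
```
Call trace:
total(arr=[7, 7, 8, 2])
  total(arr=[7, 8, 2])
    total(arr=[8, 2])
      total(arr=[2])
        total(arr=[])
        -> return 0
      -> return 2
    -> return 10
  -> return 17
-> return 24

Final answer: 24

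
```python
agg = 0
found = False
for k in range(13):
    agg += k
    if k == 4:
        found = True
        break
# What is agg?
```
Trace:
  agg=0
  agg=0, found=False
  agg=0, found=False, k=0
  agg=1, found=False, k=1
  agg=3, found=False, k=2
  agg=6, found=False, k=3
  agg=10, found=True, k=4

Final answer: 10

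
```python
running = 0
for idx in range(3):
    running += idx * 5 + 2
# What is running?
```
Trace:
  running=0
  running=2, idx=0
  running=9, idx=1
  running=21, idx=2

Final answer: 21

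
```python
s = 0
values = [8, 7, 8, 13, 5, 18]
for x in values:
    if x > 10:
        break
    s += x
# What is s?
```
Trace:
  s=0
  s=8, x=8
  s=15, x=7
  s=23, x=8
  s=23, x=13

Final answer: 23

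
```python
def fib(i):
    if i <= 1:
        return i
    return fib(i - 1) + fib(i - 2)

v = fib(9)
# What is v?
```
Call trace (a repeated sub-call is expanded the first time; later identical calls just restate its return value):
fib(i=9)
  fib(i=8)
    fib(i=7)
      fib(i=6)
        fib(i=5)
          fib(i=4)
            fib(i=3)
              fib(i=2)
                fib(i=1)
                -> return 1
                fib(i=0)
                -> return 0
              -> return 1
              fib(i=1)
              -> return 1
            -> return 2
            fib(i=2) -> return 1  (same call as traced above)
          -> return 3
          fib(i=3) -> return 2  (same call as traced above)
        -> return 5
        fib(i=4) -> return 3  (same call as traced above)
      -> return 8
      fib(i=5) -> return 5  (same call as traced above)
    -> return 13
    fib(i=6) -> return 8  (same call as traced above)
  -> return 21
  fib(i=7) -> return 13  (same call as traced above)
-> return 34

Final answer: 34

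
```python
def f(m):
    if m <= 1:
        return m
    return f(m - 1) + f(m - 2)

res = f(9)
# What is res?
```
Call trace (a repeated sub-call is expanded the first time; later identical calls just restate its return value):
f(m=9)
  f(m=8)
    f(m=7)
      f(m=6)
        f(m=5)
          f(m=4)
            f(m=3)
              f(m=2)
                f(m=1)
                -> return 1
                f(m=0)
                -> return 0
              -> return 1
              f(m=1)
              -> return 1
            -> return 2
            f(m=2) -> return 1  (same call as traced above)
          -> return 3
          f(m=3) -> return 2  (same call as traced above)
        -> return 5
        f(m=4) -> return 3  (same call as traced above)
      -> return 8
      f(m=5) -> return 5  (same call as traced above)
    -> return 13
    f(m=6) -> return 8  (same call as traced above)
  -> return 21
  f(m=7) -> return 13  (same call as traced above)
-> return 34

Final answer: 34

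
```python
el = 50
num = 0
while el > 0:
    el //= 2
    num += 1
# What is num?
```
Trace:
  el=50
  el=50, num=0
  el=25, num=1
  el=12, num=2
  el=6, num=3
  el=3, num=4
  el=1, num=5
  el=0, num=6

Final answer: 6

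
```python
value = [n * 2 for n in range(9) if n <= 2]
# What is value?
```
Trace:
  n=0
  n=1
  n=2
  n=3
  n=4
  n=5
  n=6
  n=7
  n=8
  value=[0, 2, 4]

Final answer: [0, 2, 4]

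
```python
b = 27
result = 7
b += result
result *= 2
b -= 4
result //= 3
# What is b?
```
Trace:
  b=27
  b=27, result=7
  b=34, result=7
  b=34, result=14
  b=30, result=14
  b=30, result=4

Final answer: 30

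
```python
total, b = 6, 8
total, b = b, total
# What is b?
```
Trace:
  total=6, b=8
  total=8, b=6

Final answer: 6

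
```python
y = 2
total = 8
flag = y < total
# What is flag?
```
Trace:
  y=2
  y=2, total=8
  y=2, total=8, flag=True

Final answer: True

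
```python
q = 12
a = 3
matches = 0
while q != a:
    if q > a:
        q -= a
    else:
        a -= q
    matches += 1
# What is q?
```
Trace:
  q=12
  q=12, a=3
  q=12, a=3, matches=0
  q=9, a=3, matches=1
  q=6, a=3, matches=2
  q=3, a=3, matches=3

Final answer: 3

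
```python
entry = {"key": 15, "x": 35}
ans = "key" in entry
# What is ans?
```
Trace:
  entry={'key': 15, 'x': 35}
  entry={'key': 15, 'x': 35}, ans=True

Final answer: True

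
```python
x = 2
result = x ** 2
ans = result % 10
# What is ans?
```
Trace:
  x=2
  x=2, result=4
  x=2, result=4, ans=4

Final answer: 4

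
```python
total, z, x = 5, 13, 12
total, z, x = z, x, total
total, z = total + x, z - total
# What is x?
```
Trace:
  total=5, z=13, x=12
  total=13, z=12, x=5
  total=18, z=-1, x=5

Final answer: 5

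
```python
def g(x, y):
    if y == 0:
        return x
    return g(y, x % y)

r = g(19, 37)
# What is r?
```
Call trace:
g(x=19, y=37)
  g(x=37, y=19)
    g(x=19, y=18)
      g(x=18, y=1)
        g(x=1, y=0)
        -> return 1
      -> return 1
    -> return 1
  -> return 1
-> return 1

Final answer: 1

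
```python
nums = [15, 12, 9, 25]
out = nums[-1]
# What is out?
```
Trace:
  nums=[15, 12, 9, 25]
  nums=[15, 12, 9, 25], out=25

Final answer: 25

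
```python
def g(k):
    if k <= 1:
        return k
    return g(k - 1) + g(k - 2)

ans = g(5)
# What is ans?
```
Call trace (a repeated sub-call is expanded the first time; later identical calls just restate its return value):
g(k=5)
  g(k=4)
    g(k=3)
      g(k=2)
        g(k=1)
        -> return 1
        g(k=0)
        -> return 0
      -> return 1
      g(k=1)
      -> return 1
    -> return 2
    g(k=2) -> return 1  (same call as traced above)
  -> return 3
  g(k=3) -> return 2  (same call as traced above)
-> return 5

Final answer: 5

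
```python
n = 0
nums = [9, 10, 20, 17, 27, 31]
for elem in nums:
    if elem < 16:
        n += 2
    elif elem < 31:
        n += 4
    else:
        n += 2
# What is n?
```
Trace:
  n=0
  n=2, elem=9
  n=4, elem=10
  n=8, elem=20
  n=12, elem=17
  n=16, elem=27
  n=18, elem=31

Final answer: 18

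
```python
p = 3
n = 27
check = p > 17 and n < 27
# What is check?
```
Trace:
  p=3
  p=3, n=27
  p=3, n=27, check=False

Final answer: False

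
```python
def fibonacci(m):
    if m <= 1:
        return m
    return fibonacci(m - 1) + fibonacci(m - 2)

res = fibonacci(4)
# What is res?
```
Call trace (a repeated sub-call is expanded the first time; later identical calls just restate its return value):
fibonacci(m=4)
  fibonacci(m=3)
    fibonacci(m=2)
      fibonacci(m=1)
      -> return 1
      fibonacci(m=0)
      -> return 0
    -> return 1
    fibonacci(m=1)
    -> return 1
  -> return 2
  fibonacci(m=2) -> return 1  (same call as traced above)
-> return 3

Final answer: 3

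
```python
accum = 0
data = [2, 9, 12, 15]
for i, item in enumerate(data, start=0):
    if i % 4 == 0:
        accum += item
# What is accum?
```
Trace:
  accum=0
  accum=2, i=0, item=2
  accum=2, i=1, item=9
  accum=2, i=2, item=12
  accum=2, i=3, item=15

Final answer: 2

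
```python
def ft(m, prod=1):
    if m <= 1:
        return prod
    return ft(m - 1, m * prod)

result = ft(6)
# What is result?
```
Call trace:
ft(m=6, prod=1)
  ft(m=5, prod=6)
    ft(m=4, prod=30)
      ft(m=3, prod=120)
        ft(m=2, prod=360)
          ft(m=1, prod=720)
          -> return 720
        -> return 720
      -> return 720
    -> return 720
  -> return 720
-> return 720

Final answer: 720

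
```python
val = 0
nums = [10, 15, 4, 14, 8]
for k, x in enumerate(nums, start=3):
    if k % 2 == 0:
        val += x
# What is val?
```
Trace:
  val=0
  val=0, k=3, x=10
  val=15, k=4, x=15
  val=15, k=5, x=4
  val=29, k=6, x=14
  val=29, k=7, x=8

Final answer: 29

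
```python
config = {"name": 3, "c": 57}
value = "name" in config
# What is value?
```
Trace:
  config={'name': 3, 'c': 57}
  config={'name': 3, 'c': 57}, value=True

Final answer: True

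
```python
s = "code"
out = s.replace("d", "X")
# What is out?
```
Trace:
  s='code'
  s='code', out='coXe'

Final answer: 'coXe'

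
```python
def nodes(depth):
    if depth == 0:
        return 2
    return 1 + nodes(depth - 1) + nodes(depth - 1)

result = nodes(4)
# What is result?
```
Call trace (a repeated sub-call is expanded the first time; later identical calls just restate its return value):
nodes(depth=4)
  nodes(depth=3)
    nodes(depth=2)
      nodes(depth=1)
        nodes(depth=0)
        -> return 2
        nodes(depth=0)
        -> return 2
      -> return 5
      nodes(depth=1) -> return 5  (same call as traced above)
    -> return 11
    nodes(depth=2) -> return 11  (same call as traced above)
  -> return 23
  nodes(depth=3) -> return 23  (same call as traced above)
-> return 47

Final answer: 47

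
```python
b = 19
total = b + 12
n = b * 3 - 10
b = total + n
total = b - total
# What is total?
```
Trace:
  b=19
  b=19, total=31
  b=19, total=31, n=47
  b=78, total=31, n=47
  b=78, total=47, n=47

Final answer: 47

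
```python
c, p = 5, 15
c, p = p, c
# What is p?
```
Trace:
  c=5, p=15
  c=15, p=5

Final answer: 5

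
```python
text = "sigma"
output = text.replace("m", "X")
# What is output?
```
Trace:
  text='sigma'
  text='sigma', output='sigXa'

Final answer: 'sigXa'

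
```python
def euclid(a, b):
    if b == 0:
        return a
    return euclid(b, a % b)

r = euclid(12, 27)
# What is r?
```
Call trace:
euclid(a=12, b=27)
  euclid(a=27, b=12)
    euclid(a=12, b=3)
      euclid(a=3, b=0)
      -> return 3
    -> return 3
  -> return 3
-> return 3

Final answer: 3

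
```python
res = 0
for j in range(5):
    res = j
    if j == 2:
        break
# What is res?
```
Trace:
  res=0
  res=0, j=0
  res=1, j=1
  res=2, j=2

Final answer: 2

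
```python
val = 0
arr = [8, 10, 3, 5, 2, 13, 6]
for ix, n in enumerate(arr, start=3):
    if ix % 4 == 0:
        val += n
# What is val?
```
Trace:
  val=0
  val=0, ix=3, n=8
  val=10, ix=4, n=10
  val=10, ix=5, n=3
  val=10, ix=6, n=5
  val=10, ix=7, n=2
  val=23, ix=8, n=13
  val=23, ix=9, n=6

Final answer: 23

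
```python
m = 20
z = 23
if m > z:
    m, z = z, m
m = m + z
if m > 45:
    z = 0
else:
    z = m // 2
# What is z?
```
Trace:
  m=20
  m=20, z=23
  m=20, z=23
  m=43, z=23
  m=43, z=21

Final answer: 21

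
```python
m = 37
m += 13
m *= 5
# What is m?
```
Trace:
  m=37
  m=50
  m=250

Final answer: 250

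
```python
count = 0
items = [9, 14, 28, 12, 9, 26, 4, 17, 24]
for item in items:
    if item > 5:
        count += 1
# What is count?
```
Trace:
  count=0
  count=1, item=9
  count=2, item=14
  count=3, item=28
  count=4, item=12
  count=5, item=9
  count=6, item=26
  count=6, item=4
  count=7, item=17
  count=8, item=24

Final answer: 8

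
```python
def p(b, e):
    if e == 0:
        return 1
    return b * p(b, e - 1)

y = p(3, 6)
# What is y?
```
Call trace:
p(b=3, e=6)
  p(b=3, e=5)
    p(b=3, e=4)
      p(b=3, e=3)
        p(b=3, e=2)
          p(b=3, e=1)
            p(b=3, e=0)
            -> return 1
          -> return 3
        -> return 9
      -> return 27
    -> return 81
  -> return 243
-> return 729

Final answer: 729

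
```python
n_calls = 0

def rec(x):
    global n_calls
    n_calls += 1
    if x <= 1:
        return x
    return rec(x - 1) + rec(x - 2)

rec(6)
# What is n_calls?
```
Call trace (a repeated sub-call is expanded the first time; later identical calls just restate its return value):
rec(x=6)
  rec(x=5)
    rec(x=4)
      rec(x=3)
        rec(x=2)
          rec(x=1)
          -> return 1
          rec(x=0)
          -> return 0
        -> return 1
        rec(x=1)
        -> return 1
      -> return 2
      rec(x=2) -> return 1  (same call as traced above)
    -> return 3
    rec(x=3) -> return 2  (same call as traced above)
  -> return 5
  rec(x=4) -> return 3  (same call as traced above)
-> return 8

n_calls is incremented once per call, so count the calls in each subtree. Let C(x) = number of calls made by rec(x).
C(0) = C(1) = 1 (base case, no recursion); C(x) = 1 + C(x - 1) + C(x - 2) otherwise.
C(2) = 1 + C(1) + C(0) = 1 + 1 + 1 = 3
C(3) = 1 + C(2) + C(1) = 1 + 3 + 1 = 5
C(4) = 1 + C(3) + C(2) = 1 + 5 + 3 = 9
C(5) = 1 + C(4) + C(3) = 1 + 9 + 5 = 15
C(6) = 1 + C(5) + C(4) = 1 + 15 + 9 = 25
n_calls = C(6) = 25

Final answer: 25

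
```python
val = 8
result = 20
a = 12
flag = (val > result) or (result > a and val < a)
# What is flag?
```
Trace:
  val=8
  val=8, result=20
  val=8, result=20, a=12
  val=8, result=20, a=12, flag=True

Final answer: True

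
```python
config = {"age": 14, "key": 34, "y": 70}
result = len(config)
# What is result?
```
Trace:
  config={'age': 14, 'key': 34, 'y': 70}
  config={'age': 14, 'key': 34, 'y': 70}, result=3

Final answer: 3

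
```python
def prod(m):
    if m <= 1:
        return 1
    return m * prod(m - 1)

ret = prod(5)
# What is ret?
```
Call trace:
prod(m=5)
  prod(m=4)
    prod(m=3)
      prod(m=2)
        prod(m=1)
        -> return 1
      -> return 2
    -> return 6
  -> return 24
-> return 120

Final answer: 120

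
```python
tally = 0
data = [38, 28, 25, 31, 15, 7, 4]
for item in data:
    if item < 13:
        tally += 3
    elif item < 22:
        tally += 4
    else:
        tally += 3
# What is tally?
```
Trace:
  tally=0
  tally=3, item=38
  tally=6, item=28
  tally=9, item=25
  tally=12, item=31
  tally=16, item=15
  tally=19, item=7
  tally=22, item=4

Final answer: 22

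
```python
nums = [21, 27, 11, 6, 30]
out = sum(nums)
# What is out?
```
Trace:
  nums=[21, 27, 11, 6, 30]
  nums=[21, 27, 11, 6, 30], out=95

Final answer: 95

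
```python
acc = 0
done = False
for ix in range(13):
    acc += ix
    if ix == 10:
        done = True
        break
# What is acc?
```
Trace:
  acc=0
  acc=0, done=False
  acc=0, done=False, ix=0
  acc=1, done=False, ix=1
  acc=3, done=False, ix=2
  acc=6, done=False, ix=3
  acc=10, done=False, ix=4
  acc=15, done=False, ix=5
  acc=21, done=False, ix=6
  acc=28, done=False, ix=7
  acc=36, done=False, ix=8
  acc=45, done=False, ix=9
  acc=55, done=True, ix=10

Final answer: 55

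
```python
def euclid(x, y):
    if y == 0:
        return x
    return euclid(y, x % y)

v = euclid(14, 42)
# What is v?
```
Call trace:
euclid(x=14, y=42)
  euclid(x=42, y=14)
    euclid(x=14, y=0)
    -> return 14
  -> return 14
-> return 14

Final answer: 14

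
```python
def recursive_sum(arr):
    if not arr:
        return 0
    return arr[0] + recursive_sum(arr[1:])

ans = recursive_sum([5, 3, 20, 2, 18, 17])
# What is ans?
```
Call trace:
recursive_sum(arr=[5, 3, 20, 2, 18, 17])
  recursive_sum(arr=[3, 20, 2, 18, 17])
    recursive_sum(arr=[20, 2, 18, 17])
      recursive_sum(arr=[2, 18, 17])
        recursive_sum(arr=[18, 17])
          recursive_sum(arr=[17])
            recursive_sum(arr=[])
            -> return 0
          -> return 17
        -> return 35
      -> return 37
    -> return 57
  -> return 60
-> return 65

Final answer: 65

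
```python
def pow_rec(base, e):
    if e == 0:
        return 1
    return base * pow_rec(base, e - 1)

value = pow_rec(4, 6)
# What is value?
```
Call trace:
pow_rec(base=4, e=6)
  pow_rec(base=4, e=5)
    pow_rec(base=4, e=4)
      pow_rec(base=4, e=3)
        pow_rec(base=4, e=2)
          pow_rec(base=4, e=1)
            pow_rec(base=4, e=0)
            -> return 1
          -> return 4
        -> return 16
      -> return 64
    -> return 256
  -> return 1024
-> return 4096

Final answer: 4096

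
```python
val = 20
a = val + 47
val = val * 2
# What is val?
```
Trace:
  val=20
  val=20, a=67
  val=40, a=67

Final answer: 40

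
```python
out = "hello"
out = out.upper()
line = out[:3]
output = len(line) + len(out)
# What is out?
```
Trace:
  out='hello'
  out='HELLO'
  out='HELLO', line='HEL'
  out='HELLO', line='HEL', output=8

Final answer: 'HELLO'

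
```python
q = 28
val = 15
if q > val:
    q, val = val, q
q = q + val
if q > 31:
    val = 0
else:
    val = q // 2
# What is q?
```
Trace:
  q=28
  q=28, val=15
  q=15, val=28
  q=43, val=28
  q=43, val=0

Final answer: 43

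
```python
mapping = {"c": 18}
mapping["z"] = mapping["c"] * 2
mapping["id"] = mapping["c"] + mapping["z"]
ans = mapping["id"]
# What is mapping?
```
Trace:
  mapping={'c': 18}
  mapping={'c': 18, 'z': 36}
  mapping={'c': 18, 'z': 36, 'id': 54}
  mapping={'c': 18, 'z': 36, 'id': 54}, ans=54

Final answer: {'c': 18, 'z': 36, 'id': 54}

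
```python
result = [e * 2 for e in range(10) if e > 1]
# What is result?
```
Trace:
  e=0
  e=1
  e=2
  e=3
  e=4
  e=5
  e=6
  e=7
  e=8
  e=9
  result=[4, 6, 8, 10, 12, 14, 16, 18]

Final answer: [4, 6, 8, 10, 12, 14, 16, 18]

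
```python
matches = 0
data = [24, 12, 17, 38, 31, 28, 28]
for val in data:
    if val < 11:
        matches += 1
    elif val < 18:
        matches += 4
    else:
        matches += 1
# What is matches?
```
Trace:
  matches=0
  matches=1, val=24
  matches=5, val=12
  matches=9, val=17
  matches=10, val=38
  matches=11, val=31
  matches=12, val=28
  matches=13, val=28

Final answer: 13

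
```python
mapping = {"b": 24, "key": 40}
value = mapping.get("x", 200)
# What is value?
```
Trace:
  mapping={'b': 24, 'key': 40}
  mapping={'b': 24, 'key': 40}, value=200

Final answer: 200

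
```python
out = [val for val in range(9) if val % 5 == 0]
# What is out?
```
Trace:
  val=0
  val=1
  val=2
  val=3
  val=4
  val=5
  val=6
  val=7
  val=8
  out=[0, 5]

Final answer: [0, 5]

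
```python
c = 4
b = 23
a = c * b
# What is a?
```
Trace:
  c=4
  c=4, b=23
  c=4, b=23, a=92

Final answer: 92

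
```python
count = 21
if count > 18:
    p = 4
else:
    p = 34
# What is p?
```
Trace:
  count=21
  count=21, p=4

Final answer: 4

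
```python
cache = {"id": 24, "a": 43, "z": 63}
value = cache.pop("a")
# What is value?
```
Trace:
  cache={'id': 24, 'a': 43, 'z': 63}
  cache={'id': 24, 'z': 63}, value=43

Final answer: 43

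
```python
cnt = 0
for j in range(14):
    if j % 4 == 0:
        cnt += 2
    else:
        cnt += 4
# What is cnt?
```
Trace:
  cnt=0
  cnt=2, j=0
  cnt=6, j=1
  cnt=10, j=2
  cnt=14, j=3
  cnt=16, j=4
  cnt=20, j=5
  cnt=24, j=6
  cnt=28, j=7
  cnt=30, j=8
  cnt=34, j=9
  cnt=38, j=10
  cnt=42, j=11
  cnt=44, j=12
  cnt=48, j=13

Final answer: 48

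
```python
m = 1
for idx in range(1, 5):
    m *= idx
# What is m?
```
Trace:
  m=1
  m=1, idx=1
  m=2, idx=2
  m=6, idx=3
  m=24, idx=4

Final answer: 24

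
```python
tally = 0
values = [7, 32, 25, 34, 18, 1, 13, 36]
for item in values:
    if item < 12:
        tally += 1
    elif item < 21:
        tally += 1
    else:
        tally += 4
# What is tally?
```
Trace:
  tally=0
  tally=1, item=7
  tally=5, item=32
  tally=9, item=25
  tally=13, item=34
  tally=14, item=18
  tally=15, item=1
  tally=16, item=13
  tally=20, item=36

Final answer: 20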